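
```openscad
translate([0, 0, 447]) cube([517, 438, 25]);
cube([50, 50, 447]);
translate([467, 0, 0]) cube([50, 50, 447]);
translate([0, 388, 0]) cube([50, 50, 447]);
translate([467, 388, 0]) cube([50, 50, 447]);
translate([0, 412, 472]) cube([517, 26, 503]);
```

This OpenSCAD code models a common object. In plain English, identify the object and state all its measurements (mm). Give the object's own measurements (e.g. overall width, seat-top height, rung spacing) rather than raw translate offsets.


A chair. The seat is a 517×438×25 mm slab with its top at z = 472 mm, on four 50×50 mm corner legs (flush with the seat edges, standing on z = 0). A flat backrest 26 mm thick, 503 mm tall, spans the full seat width and rises from the seat top along its +y edge, rear face flush with the rear of the seat.


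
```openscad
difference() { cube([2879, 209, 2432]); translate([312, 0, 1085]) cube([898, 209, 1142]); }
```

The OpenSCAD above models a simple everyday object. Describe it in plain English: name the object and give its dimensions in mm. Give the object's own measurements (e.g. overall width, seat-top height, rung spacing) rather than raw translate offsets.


A wall 2879 mm long (x), 209 mm thick (y), 2432 mm tall, with a rectangular window opening cut through it. The opening is 898 mm wide and 1142 mm tall; its sill is at z = 1085 mm and its near (−x) edge is 312 mm from the wall's −x end. The opening passes through the full wall thickness.


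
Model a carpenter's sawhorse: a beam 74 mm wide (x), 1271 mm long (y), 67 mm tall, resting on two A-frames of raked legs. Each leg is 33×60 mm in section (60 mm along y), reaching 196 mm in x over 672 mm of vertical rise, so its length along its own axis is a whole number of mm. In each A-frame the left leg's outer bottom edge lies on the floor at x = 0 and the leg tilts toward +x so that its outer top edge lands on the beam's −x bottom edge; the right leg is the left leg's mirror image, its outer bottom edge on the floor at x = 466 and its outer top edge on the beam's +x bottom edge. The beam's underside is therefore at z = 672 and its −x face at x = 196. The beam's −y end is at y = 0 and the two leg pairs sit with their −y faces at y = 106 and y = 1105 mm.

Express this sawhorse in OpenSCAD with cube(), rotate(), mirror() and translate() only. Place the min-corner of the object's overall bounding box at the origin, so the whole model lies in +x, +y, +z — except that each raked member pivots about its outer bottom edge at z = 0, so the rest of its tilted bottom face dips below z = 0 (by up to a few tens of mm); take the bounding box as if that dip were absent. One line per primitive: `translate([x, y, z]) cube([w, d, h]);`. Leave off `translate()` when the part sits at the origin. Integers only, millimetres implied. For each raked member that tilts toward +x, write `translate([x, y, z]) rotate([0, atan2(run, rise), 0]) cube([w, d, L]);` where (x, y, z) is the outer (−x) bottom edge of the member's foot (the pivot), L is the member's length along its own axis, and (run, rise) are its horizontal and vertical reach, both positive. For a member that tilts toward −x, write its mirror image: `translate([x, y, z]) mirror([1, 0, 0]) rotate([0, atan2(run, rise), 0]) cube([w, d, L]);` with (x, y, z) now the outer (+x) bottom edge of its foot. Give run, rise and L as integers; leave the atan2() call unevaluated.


// leg length = √(196² + 672²) = 700
// right-leg outer foot x = 2·196 + 74 = 466
// beam min-corner = (196, 0, 672)
translate([196, 0, 672]) cube([74, 1271, 67]);
translate([0, 106, 0]) rotate([0, atan2(196, 672), 0]) cube([33, 60, 700]);
translate([466, 106, 0]) mirror([1, 0, 0]) rotate([0, atan2(196, 672), 0]) cube([33, 60, 700]);
translate([0, 1105, 0]) rotate([0, atan2(196, 672), 0]) cube([33, 60, 700]);
translate([466, 1105, 0]) mirror([1, 0, 0]) rotate([0, atan2(196, 672), 0]) cube([33, 60, 700]);


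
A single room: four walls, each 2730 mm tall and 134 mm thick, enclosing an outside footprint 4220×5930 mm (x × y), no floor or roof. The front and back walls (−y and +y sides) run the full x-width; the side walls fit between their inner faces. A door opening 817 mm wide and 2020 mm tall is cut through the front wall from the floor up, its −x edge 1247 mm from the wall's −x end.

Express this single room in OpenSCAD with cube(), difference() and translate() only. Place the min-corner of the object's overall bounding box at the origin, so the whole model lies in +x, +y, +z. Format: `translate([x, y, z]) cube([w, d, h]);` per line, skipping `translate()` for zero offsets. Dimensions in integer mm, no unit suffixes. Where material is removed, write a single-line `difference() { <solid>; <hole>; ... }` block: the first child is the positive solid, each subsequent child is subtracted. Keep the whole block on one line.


difference() { cube([4220, 134, 2730]); translate([1247, 0, 0]) cube([817, 134, 2020]); }
translate([0, 5796, 0]) cube([4220, 134, 2730]);
translate([0, 134, 0]) cube([134, 5662, 2730]);
translate([4086, 134, 0]) cube([134, 5662, 2730]);


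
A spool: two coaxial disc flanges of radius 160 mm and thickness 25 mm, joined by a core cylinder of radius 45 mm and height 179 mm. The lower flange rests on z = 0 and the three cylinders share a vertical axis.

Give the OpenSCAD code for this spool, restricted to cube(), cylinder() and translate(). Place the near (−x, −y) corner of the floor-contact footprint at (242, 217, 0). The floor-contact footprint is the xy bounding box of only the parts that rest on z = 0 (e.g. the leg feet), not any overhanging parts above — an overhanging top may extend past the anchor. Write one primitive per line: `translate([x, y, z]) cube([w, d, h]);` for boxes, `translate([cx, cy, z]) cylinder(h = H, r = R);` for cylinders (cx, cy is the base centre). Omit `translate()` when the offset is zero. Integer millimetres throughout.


translate([402, 377, 0]) cylinder(h = 25, r = 160);
translate([402, 377, 25]) cylinder(h = 179, r = 45);
translate([402, 377, 204]) cylinder(h = 25, r = 160);


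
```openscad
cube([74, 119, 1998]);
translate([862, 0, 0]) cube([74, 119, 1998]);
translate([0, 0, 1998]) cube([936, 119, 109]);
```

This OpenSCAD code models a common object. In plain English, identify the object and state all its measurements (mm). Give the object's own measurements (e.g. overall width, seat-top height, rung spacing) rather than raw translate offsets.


A door frame. The clear opening is 788 mm wide and 1998 mm high. Two 74 mm wide jambs, 119 mm deep, stand either side of the opening from the floor to the top of the opening. A 109 mm thick head sits across the top of both jambs, spanning the full outside width of the frame.


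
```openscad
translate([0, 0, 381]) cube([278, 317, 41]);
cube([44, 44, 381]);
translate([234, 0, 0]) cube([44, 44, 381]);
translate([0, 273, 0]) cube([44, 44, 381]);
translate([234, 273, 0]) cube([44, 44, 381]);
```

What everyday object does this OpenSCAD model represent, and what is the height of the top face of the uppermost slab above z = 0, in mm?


A stool. The seat height is 422 mm.

A 278×317×41 slab at z = 381 on four corner posts — a stool. The seat top is 381 + 41 = 422 mm.


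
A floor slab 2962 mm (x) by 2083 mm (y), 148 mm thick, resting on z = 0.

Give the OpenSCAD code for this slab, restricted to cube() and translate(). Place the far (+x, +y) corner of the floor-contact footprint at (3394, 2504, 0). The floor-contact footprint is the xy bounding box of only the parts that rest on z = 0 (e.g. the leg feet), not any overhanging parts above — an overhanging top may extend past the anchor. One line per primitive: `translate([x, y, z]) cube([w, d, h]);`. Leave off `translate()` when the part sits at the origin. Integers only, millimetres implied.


translate([432, 421, 0]) cube([2962, 2083, 148]);


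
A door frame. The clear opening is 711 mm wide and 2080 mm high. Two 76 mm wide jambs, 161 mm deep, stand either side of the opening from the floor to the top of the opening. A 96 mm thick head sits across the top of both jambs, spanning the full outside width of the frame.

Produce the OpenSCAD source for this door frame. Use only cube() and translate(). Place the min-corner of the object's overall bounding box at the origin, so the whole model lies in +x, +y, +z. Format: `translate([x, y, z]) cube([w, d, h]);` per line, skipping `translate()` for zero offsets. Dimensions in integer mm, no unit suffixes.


cube([76, 161, 2080]);
translate([787, 0, 0]) cube([76, 161, 2080]);
translate([0, 0, 2080]) cube([863, 161, 96]);


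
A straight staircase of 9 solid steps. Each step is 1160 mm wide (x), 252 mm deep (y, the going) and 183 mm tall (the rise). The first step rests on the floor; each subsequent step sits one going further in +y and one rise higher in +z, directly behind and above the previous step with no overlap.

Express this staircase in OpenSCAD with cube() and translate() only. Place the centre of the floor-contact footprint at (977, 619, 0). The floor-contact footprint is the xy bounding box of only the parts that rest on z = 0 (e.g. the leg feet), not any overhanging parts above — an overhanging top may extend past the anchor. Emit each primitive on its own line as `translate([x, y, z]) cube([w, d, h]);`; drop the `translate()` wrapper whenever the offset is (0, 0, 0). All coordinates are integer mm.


translate([397, 493, 0]) cube([1160, 252, 183]);
translate([397, 745, 183]) cube([1160, 252, 183]);
translate([397, 997, 366]) cube([1160, 252, 183]);
translate([397, 1249, 549]) cube([1160, 252, 183]);
translate([397, 1501, 732]) cube([1160, 252, 183]);
translate([397, 1753, 915]) cube([1160, 252, 183]);
translate([397, 2005, 1098]) cube([1160, 252, 183]);
translate([397, 2257, 1281]) cube([1160, 252, 183]);
translate([397, 2509, 1464]) cube([1160, 252, 183]);


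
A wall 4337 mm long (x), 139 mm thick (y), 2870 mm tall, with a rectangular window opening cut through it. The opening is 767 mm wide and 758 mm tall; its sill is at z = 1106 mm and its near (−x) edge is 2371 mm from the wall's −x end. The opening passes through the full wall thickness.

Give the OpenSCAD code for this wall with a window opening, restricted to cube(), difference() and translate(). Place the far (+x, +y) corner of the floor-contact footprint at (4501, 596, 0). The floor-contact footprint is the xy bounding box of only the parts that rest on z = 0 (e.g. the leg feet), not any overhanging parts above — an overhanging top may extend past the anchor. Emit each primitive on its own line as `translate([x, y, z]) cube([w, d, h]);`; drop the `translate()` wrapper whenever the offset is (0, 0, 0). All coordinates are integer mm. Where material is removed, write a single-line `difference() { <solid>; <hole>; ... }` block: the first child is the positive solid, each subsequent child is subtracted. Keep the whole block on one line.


difference() { translate([164, 457, 0]) cube([4337, 139, 2870]); translate([2535, 457, 1106]) cube([767, 139, 758]); }


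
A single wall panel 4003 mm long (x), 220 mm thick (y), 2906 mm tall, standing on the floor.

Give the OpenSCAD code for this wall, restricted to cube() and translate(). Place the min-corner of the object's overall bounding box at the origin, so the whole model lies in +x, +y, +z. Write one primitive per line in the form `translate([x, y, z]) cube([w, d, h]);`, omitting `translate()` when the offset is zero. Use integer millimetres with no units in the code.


cube([4003, 220, 2906]);


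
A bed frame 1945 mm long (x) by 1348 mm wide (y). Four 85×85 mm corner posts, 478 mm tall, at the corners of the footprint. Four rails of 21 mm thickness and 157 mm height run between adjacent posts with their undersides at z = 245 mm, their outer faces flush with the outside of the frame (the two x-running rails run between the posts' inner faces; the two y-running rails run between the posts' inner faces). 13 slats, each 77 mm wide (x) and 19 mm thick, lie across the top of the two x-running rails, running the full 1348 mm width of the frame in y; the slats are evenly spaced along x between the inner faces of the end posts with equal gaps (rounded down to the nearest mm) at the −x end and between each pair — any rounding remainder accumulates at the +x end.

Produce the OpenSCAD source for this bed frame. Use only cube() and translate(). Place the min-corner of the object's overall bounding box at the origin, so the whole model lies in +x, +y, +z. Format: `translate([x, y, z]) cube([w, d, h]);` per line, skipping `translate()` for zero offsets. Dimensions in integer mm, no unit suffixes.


cube([85, 85, 478]);
translate([0, 1263, 0]) cube([85, 85, 478]);
translate([1860, 0, 0]) cube([85, 85, 478]);
translate([1860, 1263, 0]) cube([85, 85, 478]);
translate([85, 0, 245]) cube([1775, 21, 157]);
translate([85, 1327, 245]) cube([1775, 21, 157]);
translate([0, 85, 245]) cube([21, 1178, 157]);
translate([1924, 85, 245]) cube([21, 1178, 157]);
translate([140, 0, 402]) cube([77, 1348, 19]);
translate([272, 0, 402]) cube([77, 1348, 19]);
translate([404, 0, 402]) cube([77, 1348, 19]);
translate([536, 0, 402]) cube([77, 1348, 19]);
translate([668, 0, 402]) cube([77, 1348, 19]);
translate([800, 0, 402]) cube([77, 1348, 19]);
translate([932, 0, 402]) cube([77, 1348, 19]);
translate([1064, 0, 402]) cube([77, 1348, 19]);
translate([1196, 0, 402]) cube([77, 1348, 19]);
translate([1328, 0, 402]) cube([77, 1348, 19]);
translate([1460, 0, 402]) cube([77, 1348, 19]);
translate([1592, 0, 402]) cube([77, 1348, 19]);
translate([1724, 0, 402]) cube([77, 1348, 19]);


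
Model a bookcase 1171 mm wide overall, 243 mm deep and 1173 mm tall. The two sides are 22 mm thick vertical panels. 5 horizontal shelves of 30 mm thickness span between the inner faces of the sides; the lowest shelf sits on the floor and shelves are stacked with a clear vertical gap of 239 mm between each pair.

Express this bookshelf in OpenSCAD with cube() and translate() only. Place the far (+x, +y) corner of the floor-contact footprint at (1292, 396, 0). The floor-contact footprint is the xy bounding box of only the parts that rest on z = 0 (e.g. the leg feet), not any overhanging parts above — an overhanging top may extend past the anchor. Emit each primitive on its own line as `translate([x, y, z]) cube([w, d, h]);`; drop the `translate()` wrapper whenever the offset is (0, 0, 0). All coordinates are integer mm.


translate([121, 153, 0]) cube([22, 243, 1173]);
translate([1270, 153, 0]) cube([22, 243, 1173]);
translate([143, 153, 0]) cube([1127, 243, 30]);
translate([143, 153, 269]) cube([1127, 243, 30]);
translate([143, 153, 538]) cube([1127, 243, 30]);
translate([143, 153, 807]) cube([1127, 243, 30]);
translate([143, 153, 1076]) cube([1127, 243, 30]);


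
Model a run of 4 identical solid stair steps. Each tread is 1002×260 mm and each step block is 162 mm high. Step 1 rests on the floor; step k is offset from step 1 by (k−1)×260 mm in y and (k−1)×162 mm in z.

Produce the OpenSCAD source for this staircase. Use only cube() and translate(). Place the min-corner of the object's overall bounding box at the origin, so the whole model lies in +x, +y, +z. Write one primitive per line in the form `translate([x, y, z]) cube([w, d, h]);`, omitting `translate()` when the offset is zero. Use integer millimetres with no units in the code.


cube([1002, 260, 162]);
translate([0, 260, 162]) cube([1002, 260, 162]);
translate([0, 520, 324]) cube([1002, 260, 162]);
translate([0, 780, 486]) cube([1002, 260, 162]);


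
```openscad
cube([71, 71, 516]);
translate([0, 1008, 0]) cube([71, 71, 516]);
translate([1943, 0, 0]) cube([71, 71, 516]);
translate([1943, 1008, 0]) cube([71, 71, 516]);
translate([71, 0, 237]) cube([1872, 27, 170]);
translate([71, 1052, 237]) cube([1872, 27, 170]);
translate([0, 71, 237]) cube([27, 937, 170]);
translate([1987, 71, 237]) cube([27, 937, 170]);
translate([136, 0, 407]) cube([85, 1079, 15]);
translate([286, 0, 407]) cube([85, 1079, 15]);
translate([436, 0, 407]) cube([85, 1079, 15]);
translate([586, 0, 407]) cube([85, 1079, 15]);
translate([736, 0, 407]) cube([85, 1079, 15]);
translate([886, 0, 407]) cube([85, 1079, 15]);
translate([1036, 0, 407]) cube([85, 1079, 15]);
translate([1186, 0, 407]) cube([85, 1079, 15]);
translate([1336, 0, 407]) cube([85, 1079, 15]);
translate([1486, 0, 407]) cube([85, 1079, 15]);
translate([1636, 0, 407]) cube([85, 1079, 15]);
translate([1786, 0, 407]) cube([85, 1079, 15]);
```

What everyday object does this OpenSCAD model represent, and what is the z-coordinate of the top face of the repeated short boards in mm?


A bed frame. The slat-top height is 422 mm.

Four posts, four rails, and a row of slats — a bed frame. Slats sit on the rails at z = 237 + 170 = 407; with slat thickness 15, the top is 422 mm.


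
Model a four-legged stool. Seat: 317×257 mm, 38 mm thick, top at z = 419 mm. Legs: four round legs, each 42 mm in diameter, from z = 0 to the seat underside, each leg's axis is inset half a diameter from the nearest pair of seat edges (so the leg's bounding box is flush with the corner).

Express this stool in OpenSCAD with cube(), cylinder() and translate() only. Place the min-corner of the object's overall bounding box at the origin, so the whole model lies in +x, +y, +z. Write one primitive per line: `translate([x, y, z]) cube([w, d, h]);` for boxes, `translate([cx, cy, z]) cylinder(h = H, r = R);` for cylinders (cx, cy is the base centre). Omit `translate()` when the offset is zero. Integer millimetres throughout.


// leg_h = 419 - 38 = 381
translate([0, 0, 381]) cube([317, 257, 38]);
translate([21, 21, 0]) cylinder(h = 381, r = 21);
translate([296, 21, 0]) cylinder(h = 381, r = 21);
translate([21, 236, 0]) cylinder(h = 381, r = 21);
translate([296, 236, 0]) cylinder(h = 381, r = 21);


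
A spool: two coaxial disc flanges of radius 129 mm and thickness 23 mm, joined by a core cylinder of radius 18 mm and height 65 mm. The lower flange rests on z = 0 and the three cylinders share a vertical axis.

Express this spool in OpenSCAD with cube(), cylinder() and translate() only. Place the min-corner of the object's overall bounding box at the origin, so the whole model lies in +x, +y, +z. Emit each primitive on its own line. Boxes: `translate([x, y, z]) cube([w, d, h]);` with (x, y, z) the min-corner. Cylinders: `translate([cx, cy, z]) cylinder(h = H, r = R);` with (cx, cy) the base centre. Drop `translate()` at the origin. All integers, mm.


translate([129, 129, 0]) cylinder(h = 23, r = 129);
translate([129, 129, 23]) cylinder(h = 65, r = 18);
translate([129, 129, 88]) cylinder(h = 23, r = 129);


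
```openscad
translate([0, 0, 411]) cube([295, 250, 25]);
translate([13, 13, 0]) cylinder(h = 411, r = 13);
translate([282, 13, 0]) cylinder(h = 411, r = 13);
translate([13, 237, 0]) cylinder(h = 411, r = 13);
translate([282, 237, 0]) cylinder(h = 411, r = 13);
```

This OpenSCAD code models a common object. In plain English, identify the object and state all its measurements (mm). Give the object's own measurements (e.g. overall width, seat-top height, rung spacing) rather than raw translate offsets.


A simple wooden stool: a rectangular seat 295 mm (x) by 250 mm (y), 25 mm thick, top face at z = 436 mm, on four round legs, each 26 mm in diameter. The legs rest on z = 0, each leg's axis is inset half a diameter from the nearest pair of seat edges (so the leg's bounding box is flush with the corner).


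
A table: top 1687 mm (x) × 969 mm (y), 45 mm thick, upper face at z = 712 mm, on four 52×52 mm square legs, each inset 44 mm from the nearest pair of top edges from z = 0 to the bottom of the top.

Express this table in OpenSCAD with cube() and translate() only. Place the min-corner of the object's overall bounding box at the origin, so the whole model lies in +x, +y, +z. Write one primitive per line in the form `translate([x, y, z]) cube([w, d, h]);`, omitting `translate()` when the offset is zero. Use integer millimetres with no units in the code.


translate([0, 0, 667]) cube([1687, 969, 45]);
translate([44, 44, 0]) cube([52, 52, 667]);
translate([1591, 44, 0]) cube([52, 52, 667]);
translate([44, 873, 0]) cube([52, 52, 667]);
translate([1591, 873, 0]) cube([52, 52, 667]);


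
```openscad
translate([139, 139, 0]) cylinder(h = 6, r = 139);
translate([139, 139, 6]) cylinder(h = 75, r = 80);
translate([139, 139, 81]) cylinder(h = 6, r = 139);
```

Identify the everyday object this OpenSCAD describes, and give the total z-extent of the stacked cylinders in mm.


A spool. The overall height is 87 mm.

Three coaxial cylinders, large–small–large — a spool. Two 6 mm flanges and a 75 mm core give 6 + 75 + 6 = 87 mm.


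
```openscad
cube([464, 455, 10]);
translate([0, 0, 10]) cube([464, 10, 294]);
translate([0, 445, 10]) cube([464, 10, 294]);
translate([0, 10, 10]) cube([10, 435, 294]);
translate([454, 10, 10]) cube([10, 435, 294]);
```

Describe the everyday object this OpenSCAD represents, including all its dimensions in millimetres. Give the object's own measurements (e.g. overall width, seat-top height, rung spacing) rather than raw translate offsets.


An open-topped rectangular box: outside dimensions 464×455×304 mm, with a uniform wall and base thickness of 10 mm. The base is a full 464×455 slab on the floor; four walls sit on top of the base. The front and back walls (the −y and +y sides) span the full width; the two side walls fit between them.


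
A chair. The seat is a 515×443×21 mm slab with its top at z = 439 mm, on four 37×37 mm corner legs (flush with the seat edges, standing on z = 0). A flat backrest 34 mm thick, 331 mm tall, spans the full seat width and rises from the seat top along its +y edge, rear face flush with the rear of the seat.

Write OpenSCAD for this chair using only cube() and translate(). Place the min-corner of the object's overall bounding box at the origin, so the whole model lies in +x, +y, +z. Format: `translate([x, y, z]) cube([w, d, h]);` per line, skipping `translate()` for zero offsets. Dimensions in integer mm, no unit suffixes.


translate([0, 0, 418]) cube([515, 443, 21]);
cube([37, 37, 418]);
translate([478, 0, 0]) cube([37, 37, 418]);
translate([0, 406, 0]) cube([37, 37, 418]);
translate([478, 406, 0]) cube([37, 37, 418]);
translate([0, 409, 439]) cube([515, 34, 331]);


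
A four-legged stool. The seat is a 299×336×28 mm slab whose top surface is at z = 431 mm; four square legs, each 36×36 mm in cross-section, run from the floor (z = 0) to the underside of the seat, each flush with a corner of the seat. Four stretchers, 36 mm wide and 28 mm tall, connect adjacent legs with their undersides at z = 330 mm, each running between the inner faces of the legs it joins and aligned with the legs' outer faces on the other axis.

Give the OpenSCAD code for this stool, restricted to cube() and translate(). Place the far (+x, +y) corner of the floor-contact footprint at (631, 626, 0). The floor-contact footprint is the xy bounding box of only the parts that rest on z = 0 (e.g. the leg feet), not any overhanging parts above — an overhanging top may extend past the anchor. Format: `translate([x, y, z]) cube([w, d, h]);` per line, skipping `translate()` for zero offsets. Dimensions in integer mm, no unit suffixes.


// leg_h = 431 - 28 = 403
// stretcher span = 299 - 2*36 = 227
translate([332, 290, 403]) cube([299, 336, 28]);
translate([332, 290, 0]) cube([36, 36, 403]);
translate([595, 290, 0]) cube([36, 36, 403]);
translate([332, 590, 0]) cube([36, 36, 403]);
translate([595, 590, 0]) cube([36, 36, 403]);
translate([368, 290, 330]) cube([227, 36, 28]);
translate([368, 590, 330]) cube([227, 36, 28]);
translate([332, 326, 330]) cube([36, 264, 28]);
translate([595, 326, 330]) cube([36, 264, 28]);


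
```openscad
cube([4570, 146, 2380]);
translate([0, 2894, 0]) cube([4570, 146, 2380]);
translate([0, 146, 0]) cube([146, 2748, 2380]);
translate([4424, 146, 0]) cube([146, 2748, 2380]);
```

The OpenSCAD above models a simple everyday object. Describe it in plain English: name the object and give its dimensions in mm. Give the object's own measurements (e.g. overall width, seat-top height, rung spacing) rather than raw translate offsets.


The wall frame of a small rectangular building: four walls, each 2380 mm tall and 146 mm thick, enclosing a footprint 4570 mm (x) by 3040 mm (y) outside-to-outside, with no floor or roof. The front and back walls (the −y and +y sides) span the full width; the two side walls fit between them.


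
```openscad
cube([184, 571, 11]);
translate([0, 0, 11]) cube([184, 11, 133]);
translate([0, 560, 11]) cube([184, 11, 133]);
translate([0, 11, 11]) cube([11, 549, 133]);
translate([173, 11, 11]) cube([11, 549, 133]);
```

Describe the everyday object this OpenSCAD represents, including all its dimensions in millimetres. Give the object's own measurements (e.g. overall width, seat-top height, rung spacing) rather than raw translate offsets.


An open-topped rectangular box: outside dimensions 184×571×144 mm, with a uniform wall and base thickness of 11 mm. The base is a full 184×571 slab on the floor; four walls sit on top of the base. The front and back walls (the −y and +y sides) span the full width; the two side walls fit between them.


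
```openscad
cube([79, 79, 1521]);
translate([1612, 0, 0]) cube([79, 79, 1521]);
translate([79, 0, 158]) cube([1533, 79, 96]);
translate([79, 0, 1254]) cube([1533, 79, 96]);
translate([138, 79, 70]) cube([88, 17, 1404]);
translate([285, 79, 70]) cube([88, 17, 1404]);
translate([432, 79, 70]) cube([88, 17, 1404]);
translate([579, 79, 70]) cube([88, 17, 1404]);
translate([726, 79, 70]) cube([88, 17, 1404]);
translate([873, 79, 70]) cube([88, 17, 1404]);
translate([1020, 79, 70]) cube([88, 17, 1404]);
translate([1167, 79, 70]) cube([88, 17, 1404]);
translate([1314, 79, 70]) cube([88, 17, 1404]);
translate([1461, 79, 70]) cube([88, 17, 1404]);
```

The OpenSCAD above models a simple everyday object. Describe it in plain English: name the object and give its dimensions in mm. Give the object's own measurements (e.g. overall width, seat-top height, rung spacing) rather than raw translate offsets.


A fence section. Two 79×79 mm posts, 1521 mm tall, stand on the floor with a clear span of 1533 mm between their inner faces. Two horizontal rails of 79×96 mm section span the gap between the posts with their undersides at z = 158 mm and z = 1254 mm, flush with the posts' −y face. 10 pickets, each 88 mm wide, 17 mm thick and 1404 mm tall, are fixed to the +y face of the rails with their bottoms at z = 70 mm, spaced across the span with a 59 mm gap after the −x post and between neighbouring pickets, with 63 mm left before the +x post.


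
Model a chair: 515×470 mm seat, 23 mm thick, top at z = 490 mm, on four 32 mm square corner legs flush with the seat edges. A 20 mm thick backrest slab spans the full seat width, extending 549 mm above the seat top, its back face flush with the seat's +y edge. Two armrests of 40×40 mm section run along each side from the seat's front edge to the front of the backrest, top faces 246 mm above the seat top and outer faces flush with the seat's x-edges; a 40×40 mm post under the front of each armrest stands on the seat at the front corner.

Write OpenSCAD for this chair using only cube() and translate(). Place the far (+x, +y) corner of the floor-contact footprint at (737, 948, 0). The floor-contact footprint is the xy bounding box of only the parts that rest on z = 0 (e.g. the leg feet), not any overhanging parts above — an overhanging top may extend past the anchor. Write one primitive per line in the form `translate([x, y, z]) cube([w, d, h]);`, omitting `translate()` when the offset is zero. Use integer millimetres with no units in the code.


// leg_h = 490 - 23 = 467
// arm post h = 246 - 40 = 206
translate([222, 478, 467]) cube([515, 470, 23]);
translate([222, 478, 0]) cube([32, 32, 467]);
translate([705, 478, 0]) cube([32, 32, 467]);
translate([222, 916, 0]) cube([32, 32, 467]);
translate([705, 916, 0]) cube([32, 32, 467]);
translate([222, 928, 490]) cube([515, 20, 549]);
translate([222, 478, 696]) cube([40, 450, 40]);
translate([697, 478, 696]) cube([40, 450, 40]);
translate([222, 478, 490]) cube([40, 40, 206]);
translate([697, 478, 490]) cube([40, 40, 206]);


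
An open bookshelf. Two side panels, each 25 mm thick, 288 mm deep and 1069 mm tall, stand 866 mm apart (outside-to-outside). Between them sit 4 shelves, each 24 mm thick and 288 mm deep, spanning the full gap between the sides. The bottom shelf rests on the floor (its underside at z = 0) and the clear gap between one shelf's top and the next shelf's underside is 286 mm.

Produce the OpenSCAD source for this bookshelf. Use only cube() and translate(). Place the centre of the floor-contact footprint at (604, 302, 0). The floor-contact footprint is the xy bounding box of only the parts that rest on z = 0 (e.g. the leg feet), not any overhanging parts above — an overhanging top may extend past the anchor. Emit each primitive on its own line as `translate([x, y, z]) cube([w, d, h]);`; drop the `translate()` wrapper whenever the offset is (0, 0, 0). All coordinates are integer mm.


translate([171, 158, 0]) cube([25, 288, 1069]);
translate([1012, 158, 0]) cube([25, 288, 1069]);
translate([196, 158, 0]) cube([816, 288, 24]);
translate([196, 158, 310]) cube([816, 288, 24]);
translate([196, 158, 620]) cube([816, 288, 24]);
translate([196, 158, 930]) cube([816, 288, 24]);


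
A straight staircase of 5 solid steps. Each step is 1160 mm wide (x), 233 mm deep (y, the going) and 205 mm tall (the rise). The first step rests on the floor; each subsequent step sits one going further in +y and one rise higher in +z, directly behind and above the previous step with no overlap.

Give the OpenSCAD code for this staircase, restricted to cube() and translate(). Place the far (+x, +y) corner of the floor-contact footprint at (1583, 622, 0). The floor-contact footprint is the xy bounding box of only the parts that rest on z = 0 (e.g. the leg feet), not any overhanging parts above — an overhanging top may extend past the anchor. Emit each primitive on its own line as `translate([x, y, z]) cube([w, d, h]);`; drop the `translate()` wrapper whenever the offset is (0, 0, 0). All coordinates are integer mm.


translate([423, 389, 0]) cube([1160, 233, 205]);
translate([423, 622, 205]) cube([1160, 233, 205]);
translate([423, 855, 410]) cube([1160, 233, 205]);
translate([423, 1088, 615]) cube([1160, 233, 205]);
translate([423, 1321, 820]) cube([1160, 233, 205]);


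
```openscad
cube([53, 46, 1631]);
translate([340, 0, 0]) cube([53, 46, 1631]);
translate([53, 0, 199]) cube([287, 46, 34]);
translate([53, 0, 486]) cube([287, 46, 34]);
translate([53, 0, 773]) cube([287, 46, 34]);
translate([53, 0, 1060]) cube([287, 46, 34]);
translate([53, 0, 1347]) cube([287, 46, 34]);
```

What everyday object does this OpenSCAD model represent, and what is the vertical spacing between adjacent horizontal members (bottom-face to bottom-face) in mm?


A ladder. The rung spacing is 287 mm.

Two tall 53×46 posts with 5 short bars between them — a ladder. Adjacent rungs sit at z = 199 and z = 486, so the spacing is 486 − 199 = 287 mm.


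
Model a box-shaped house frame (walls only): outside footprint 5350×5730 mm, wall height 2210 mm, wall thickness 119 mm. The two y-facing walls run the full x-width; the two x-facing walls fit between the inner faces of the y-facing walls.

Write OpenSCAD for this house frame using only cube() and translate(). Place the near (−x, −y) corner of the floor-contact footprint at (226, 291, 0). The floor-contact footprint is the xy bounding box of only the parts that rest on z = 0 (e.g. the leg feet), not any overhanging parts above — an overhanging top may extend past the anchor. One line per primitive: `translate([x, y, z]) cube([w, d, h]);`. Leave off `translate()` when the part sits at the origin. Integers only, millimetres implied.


translate([226, 291, 0]) cube([5350, 119, 2210]);
translate([226, 5902, 0]) cube([5350, 119, 2210]);
translate([226, 410, 0]) cube([119, 5492, 2210]);
translate([5457, 410, 0]) cube([119, 5492, 2210]);


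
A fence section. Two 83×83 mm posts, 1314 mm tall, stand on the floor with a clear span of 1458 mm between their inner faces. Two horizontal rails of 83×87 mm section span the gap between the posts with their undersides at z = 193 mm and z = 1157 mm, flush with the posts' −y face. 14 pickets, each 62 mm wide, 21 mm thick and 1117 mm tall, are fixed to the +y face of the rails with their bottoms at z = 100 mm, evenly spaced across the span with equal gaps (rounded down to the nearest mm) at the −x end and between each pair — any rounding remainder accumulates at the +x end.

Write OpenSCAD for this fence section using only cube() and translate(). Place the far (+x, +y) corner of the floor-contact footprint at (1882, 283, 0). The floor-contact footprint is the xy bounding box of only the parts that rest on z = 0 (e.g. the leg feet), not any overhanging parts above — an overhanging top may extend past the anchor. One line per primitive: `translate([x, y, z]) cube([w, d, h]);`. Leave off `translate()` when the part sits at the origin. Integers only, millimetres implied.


translate([258, 200, 0]) cube([83, 83, 1314]);
translate([1799, 200, 0]) cube([83, 83, 1314]);
translate([341, 200, 193]) cube([1458, 83, 87]);
translate([341, 200, 1157]) cube([1458, 83, 87]);
translate([380, 283, 100]) cube([62, 21, 1117]);
translate([481, 283, 100]) cube([62, 21, 1117]);
translate([582, 283, 100]) cube([62, 21, 1117]);
translate([683, 283, 100]) cube([62, 21, 1117]);
translate([784, 283, 100]) cube([62, 21, 1117]);
translate([885, 283, 100]) cube([62, 21, 1117]);
translate([986, 283, 100]) cube([62, 21, 1117]);
translate([1087, 283, 100]) cube([62, 21, 1117]);
translate([1188, 283, 100]) cube([62, 21, 1117]);
translate([1289, 283, 100]) cube([62, 21, 1117]);
translate([1390, 283, 100]) cube([62, 21, 1117]);
translate([1491, 283, 100]) cube([62, 21, 1117]);
translate([1592, 283, 100]) cube([62, 21, 1117]);
translate([1693, 283, 100]) cube([62, 21, 1117]);


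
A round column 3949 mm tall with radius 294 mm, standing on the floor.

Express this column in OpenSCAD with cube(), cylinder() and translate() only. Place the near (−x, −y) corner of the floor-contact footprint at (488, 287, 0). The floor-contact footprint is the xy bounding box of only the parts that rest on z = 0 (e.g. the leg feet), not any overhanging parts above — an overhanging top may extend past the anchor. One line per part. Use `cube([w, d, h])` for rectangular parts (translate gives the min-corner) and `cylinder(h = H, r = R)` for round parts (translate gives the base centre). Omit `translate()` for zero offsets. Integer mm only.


translate([782, 581, 0]) cylinder(h = 3949, r = 294);


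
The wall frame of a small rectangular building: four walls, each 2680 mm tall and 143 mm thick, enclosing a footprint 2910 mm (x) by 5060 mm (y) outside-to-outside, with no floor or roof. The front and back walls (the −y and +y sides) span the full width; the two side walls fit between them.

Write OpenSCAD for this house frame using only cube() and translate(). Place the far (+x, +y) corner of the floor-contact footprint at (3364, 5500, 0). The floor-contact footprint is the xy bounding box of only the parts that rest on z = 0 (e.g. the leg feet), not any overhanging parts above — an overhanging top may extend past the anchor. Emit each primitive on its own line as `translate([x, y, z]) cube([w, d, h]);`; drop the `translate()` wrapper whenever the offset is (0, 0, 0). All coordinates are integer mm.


translate([454, 440, 0]) cube([2910, 143, 2680]);
translate([454, 5357, 0]) cube([2910, 143, 2680]);
translate([454, 583, 0]) cube([143, 4774, 2680]);
translate([3221, 583, 0]) cube([143, 4774, 2680]);


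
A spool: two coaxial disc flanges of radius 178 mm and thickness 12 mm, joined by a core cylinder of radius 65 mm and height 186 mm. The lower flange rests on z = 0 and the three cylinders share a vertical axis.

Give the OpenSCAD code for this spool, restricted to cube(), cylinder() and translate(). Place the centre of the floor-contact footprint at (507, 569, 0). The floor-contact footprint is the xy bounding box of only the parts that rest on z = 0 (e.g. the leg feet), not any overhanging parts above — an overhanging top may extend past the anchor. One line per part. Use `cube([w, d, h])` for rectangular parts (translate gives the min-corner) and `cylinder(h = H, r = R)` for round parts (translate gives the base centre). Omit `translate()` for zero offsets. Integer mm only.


translate([507, 569, 0]) cylinder(h = 12, r = 178);
translate([507, 569, 12]) cylinder(h = 186, r = 65);
translate([507, 569, 198]) cylinder(h = 12, r = 178);


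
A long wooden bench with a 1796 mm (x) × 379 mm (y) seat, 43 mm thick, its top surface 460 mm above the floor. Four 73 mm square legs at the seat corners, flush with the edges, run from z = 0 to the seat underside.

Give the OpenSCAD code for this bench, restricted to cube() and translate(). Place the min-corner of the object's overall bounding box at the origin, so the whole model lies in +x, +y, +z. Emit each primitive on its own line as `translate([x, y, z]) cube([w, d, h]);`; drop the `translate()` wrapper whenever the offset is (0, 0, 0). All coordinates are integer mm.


translate([0, 0, 417]) cube([1796, 379, 43]);
cube([73, 73, 417]);
translate([0, 306, 0]) cube([73, 73, 417]);
translate([1723, 0, 0]) cube([73, 73, 417]);
translate([1723, 306, 0]) cube([73, 73, 417]);


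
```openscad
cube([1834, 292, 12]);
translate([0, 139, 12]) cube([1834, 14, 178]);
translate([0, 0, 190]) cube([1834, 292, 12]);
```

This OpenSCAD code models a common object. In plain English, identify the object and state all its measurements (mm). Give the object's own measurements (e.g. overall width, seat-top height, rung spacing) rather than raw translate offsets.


An I-beam lying along x, 1834 mm long. Overall section height 202 mm. Two flanges 292 mm wide (y) and 12 mm thick, one on the floor and one at the top; a web 14 mm thick runs between them, centred on the flange width.


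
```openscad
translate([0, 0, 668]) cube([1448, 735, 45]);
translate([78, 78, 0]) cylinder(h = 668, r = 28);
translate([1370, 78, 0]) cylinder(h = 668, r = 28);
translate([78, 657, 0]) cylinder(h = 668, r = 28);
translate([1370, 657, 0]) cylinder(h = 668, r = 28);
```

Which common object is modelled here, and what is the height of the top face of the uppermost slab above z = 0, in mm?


A table. The table height is 713 mm.

A 1448×735×45 slab sits at z = 668 on four Ø56 mm round legs — a table. The top surface is at 668 + 45 = 713 mm.


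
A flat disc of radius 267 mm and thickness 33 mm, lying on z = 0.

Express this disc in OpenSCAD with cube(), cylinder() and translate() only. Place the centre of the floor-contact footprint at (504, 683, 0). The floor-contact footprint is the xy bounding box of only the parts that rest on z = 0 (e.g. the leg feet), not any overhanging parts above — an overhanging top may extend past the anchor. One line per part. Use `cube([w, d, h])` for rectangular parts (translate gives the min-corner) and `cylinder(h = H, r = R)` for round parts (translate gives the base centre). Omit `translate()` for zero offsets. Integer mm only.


translate([504, 683, 0]) cylinder(h = 33, r = 267);


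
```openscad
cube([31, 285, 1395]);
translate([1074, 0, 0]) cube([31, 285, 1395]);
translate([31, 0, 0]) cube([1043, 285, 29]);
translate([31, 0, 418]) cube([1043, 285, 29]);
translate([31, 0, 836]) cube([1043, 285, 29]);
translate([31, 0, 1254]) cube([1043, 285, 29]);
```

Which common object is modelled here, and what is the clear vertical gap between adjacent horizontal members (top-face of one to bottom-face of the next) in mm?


A bookshelf. The clear shelf gap is 389 mm.

Two tall side panels with 4 horizontal boards between them — a bookshelf. The first two shelf undersides are at z = 0 and z = 418; with shelf thickness 29, the clear gap is 418 − 0 − 29 = 389 mm.


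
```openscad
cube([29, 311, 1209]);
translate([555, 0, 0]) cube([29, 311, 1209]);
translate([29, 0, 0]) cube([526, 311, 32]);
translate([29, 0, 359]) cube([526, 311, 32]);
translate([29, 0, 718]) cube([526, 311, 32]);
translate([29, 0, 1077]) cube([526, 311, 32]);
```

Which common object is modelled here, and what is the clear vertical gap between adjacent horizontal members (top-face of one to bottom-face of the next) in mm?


A bookshelf. The clear shelf gap is 327 mm.

Two tall side panels with 4 horizontal boards between them — a bookshelf. The first two shelf undersides are at z = 0 and z = 359; with shelf thickness 32, the clear gap is 359 − 0 − 32 = 327 mm.
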